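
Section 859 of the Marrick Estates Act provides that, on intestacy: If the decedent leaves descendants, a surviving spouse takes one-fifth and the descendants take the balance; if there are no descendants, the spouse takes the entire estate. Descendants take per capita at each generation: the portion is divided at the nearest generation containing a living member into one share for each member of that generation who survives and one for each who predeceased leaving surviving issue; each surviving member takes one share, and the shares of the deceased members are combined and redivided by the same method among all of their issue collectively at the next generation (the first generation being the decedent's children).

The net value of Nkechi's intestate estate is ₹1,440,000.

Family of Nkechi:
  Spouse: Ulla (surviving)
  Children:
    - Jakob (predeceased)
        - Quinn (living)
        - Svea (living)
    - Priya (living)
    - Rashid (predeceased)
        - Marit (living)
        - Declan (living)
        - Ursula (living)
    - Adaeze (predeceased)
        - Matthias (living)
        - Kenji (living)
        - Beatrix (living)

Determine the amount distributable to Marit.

Ulla takes one-fifth of ₹1,440,000 = ₹288,000. The remaining ₹1,152,000 passes to the descendants.
The descendants' portion (₹1,152,000) is divided at the children's generation into 4 shares of ₹288,000. Priya takes ₹288,000. The 3 shares of the deceased (Jakob, Rashid, and Adaeze) are combined into a pool of ₹864,000.
That pool (₹864,000) is divided at the grandchildren's generation equally among Quinn, Svea, Marit, Declan, Ursula, Matthias, Kenji, and Beatrix: ₹108,000 each.

Marit receives ₹108,000.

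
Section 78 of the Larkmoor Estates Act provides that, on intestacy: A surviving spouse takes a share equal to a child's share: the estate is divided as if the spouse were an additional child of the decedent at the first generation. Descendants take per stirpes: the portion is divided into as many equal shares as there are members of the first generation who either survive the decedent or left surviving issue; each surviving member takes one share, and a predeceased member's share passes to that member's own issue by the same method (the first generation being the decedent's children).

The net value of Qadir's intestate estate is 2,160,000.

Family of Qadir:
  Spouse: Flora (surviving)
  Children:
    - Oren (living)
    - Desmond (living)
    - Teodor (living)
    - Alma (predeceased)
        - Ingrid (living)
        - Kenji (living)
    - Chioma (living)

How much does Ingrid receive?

The spouse counts as an additional share at the children's level, so there are 6 primary shares of 360,000. Flora takes one such share (360,000).
The children's combined portion (1,800,000) is divided into 5 shares of 360,000: Oren, Desmond, Teodor, and Chioma each take 360,000; Alma's 360,000 share passes to Alma's issue.
Alma's share (360,000) is divided into 2 shares of 180,000: Ingrid and Kenji each take 180,000.

Ingrid receives 180,000.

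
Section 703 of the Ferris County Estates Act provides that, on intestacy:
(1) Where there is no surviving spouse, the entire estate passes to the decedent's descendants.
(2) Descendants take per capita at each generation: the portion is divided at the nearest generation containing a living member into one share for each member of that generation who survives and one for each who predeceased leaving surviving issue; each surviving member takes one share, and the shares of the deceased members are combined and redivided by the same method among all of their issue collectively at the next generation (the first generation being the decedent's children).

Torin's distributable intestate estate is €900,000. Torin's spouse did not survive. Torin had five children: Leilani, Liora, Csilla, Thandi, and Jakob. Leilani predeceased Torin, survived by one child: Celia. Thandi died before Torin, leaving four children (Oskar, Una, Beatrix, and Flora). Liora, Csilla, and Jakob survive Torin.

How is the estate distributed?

The entire €900,000 passes to the descendants.
That amount (€900,000) is divided at the children's generation into 5 shares of €180,000. Liora, Csilla, and Jakob each take €180,000. The 2 shares of the deceased (Leilani and Thandi) are combined into a pool of €360,000.
That pool (€360,000) is divided at the grandchildren's generation equally among Celia, Oskar, Una, Beatrix, and Flora: €72,000 each.

Celia: €72,000; Liora: €180,000; Csilla: €180,000; Oskar: €72,000; Una: €72,000; Beatrix: €72,000; Flora: €72,000; Jakob: €180,000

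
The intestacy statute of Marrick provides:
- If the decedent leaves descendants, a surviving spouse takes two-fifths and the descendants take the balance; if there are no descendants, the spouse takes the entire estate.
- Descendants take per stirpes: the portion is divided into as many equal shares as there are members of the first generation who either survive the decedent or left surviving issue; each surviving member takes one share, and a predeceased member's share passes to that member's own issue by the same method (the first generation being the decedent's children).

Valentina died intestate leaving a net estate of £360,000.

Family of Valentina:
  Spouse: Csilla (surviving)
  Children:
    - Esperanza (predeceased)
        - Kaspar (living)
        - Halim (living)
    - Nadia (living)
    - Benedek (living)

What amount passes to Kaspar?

Kaspar receives £36,000.

Csilla takes two-fifths of £360,000 = £144,000. The remaining £216,000 passes to the descendants.
The descendants' portion (£216,000) is divided into 3 shares of £72,000: Nadia and Benedek each take £72,000; Esperanza's £72,000 share passes to Esperanza's issue.
Esperanza's share (£72,000) is divided into 2 shares of £36,000: Kaspar and Halim each take £36,000.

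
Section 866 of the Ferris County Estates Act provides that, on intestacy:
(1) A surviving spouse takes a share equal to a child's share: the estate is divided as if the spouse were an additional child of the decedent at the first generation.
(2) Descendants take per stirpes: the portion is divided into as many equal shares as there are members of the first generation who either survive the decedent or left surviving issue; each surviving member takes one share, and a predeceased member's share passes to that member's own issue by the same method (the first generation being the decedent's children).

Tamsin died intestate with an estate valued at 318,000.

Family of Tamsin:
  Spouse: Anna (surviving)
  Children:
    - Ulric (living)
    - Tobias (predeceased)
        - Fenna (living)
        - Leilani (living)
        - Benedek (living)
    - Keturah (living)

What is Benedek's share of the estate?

The spouse counts as an additional share at the children's level, so there are 4 primary shares of 79,500. Anna takes one such share (79,500).
The children's combined portion (238,500) is divided into 3 shares of 79,500: Ulric and Keturah each take 79,500; Tobias's 79,500 share passes to Tobias's issue.
Tobias's share (79,500) is divided into 3 shares of 26,500: Fenna, Leilani, and Benedek each take 26,500.

Benedek receives 26,500.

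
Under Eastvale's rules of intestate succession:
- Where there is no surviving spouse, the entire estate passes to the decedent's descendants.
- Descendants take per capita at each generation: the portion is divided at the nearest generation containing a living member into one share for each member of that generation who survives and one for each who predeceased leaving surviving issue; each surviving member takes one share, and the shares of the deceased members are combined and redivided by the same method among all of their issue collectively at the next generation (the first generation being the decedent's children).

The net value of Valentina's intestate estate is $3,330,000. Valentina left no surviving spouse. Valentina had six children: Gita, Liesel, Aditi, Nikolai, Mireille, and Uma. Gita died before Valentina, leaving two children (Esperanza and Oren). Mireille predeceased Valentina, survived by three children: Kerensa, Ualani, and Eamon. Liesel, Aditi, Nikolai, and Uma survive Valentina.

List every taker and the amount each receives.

Esperanza: $222,000; Oren: $222,000; Liesel: $555,000; Aditi: $555,000; Nikolai: $555,000; Kerensa: $222,000; Ualani: $222,000; Eamon: $222,000; Uma: $555,000

The entire $3,330,000 passes to the descendants.
That amount ($3,330,000) is divided at the children's generation into 6 shares of $555,000. Liesel, Aditi, Nikolai, and Uma each take $555,000. The 2 shares of the deceased (Gita and Mireille) are combined into a pool of $1,110,000.
That pool ($1,110,000) is divided at the grandchildren's generation equally among Esperanza, Oren, Kerensa, Ualani, and Eamon: $222,000 each.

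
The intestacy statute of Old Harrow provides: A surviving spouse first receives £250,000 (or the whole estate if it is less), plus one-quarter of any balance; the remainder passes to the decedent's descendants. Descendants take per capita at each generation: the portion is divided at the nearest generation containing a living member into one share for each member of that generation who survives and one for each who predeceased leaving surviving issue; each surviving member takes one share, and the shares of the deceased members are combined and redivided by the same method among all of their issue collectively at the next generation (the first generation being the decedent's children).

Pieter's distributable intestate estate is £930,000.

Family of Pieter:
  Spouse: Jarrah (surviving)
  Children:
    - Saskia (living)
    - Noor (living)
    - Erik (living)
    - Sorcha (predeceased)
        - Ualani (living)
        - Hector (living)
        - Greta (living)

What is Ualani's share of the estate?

Jarrah first takes £250,000, leaving a balance of £680,000. Jarrah then takes one-quarter of the balance (£170,000), for a total of £420,000. The remaining £510,000 passes to the descendants.
The descendants' portion (£510,000) is divided at the children's generation into 4 shares of £127,500. Saskia, Noor, and Erik each take £127,500. The remaining share for the deceased Sorcha (£127,500) is carried to the next generation.
That pool (£127,500) is divided at the grandchildren's generation equally among Ualani, Hector, and Greta: £42,500 each.

Ualani receives £42,500.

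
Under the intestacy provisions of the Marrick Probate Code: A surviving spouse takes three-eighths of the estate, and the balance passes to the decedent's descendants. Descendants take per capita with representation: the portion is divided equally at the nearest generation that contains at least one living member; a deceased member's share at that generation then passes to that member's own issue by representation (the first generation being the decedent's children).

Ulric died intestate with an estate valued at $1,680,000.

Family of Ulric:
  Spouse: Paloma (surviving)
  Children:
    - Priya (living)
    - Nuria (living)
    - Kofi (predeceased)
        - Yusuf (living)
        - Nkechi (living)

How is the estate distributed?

Paloma takes three-eighths of $1,680,000 = $630,000. The remaining $1,050,000 passes to the descendants.
The descendants' portion ($1,050,000) is divided into 3 shares of $350,000: Priya and Nuria each take $350,000; Kofi's $350,000 share passes to Kofi's issue.
Kofi's share ($350,000) is divided into 2 shares of $175,000: Yusuf and Nkechi each take $175,000.

Paloma: $630,000; Priya: $350,000; Nuria: $350,000; Yusuf: $175,000; Nkechi: $175,000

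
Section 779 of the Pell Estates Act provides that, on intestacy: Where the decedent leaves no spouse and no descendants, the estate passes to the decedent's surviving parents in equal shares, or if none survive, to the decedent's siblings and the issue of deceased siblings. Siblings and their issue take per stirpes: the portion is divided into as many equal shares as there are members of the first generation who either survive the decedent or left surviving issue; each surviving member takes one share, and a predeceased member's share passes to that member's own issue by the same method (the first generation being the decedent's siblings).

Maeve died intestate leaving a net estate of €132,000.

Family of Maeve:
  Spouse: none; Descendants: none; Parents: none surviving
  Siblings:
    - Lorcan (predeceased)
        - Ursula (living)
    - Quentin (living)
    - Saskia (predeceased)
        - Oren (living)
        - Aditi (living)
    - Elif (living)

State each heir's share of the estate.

Ursula: €33,000; Quentin: €33,000; Oren: €16,500; Aditi: €16,500; Elif: €33,000

The entire €132,000 passes to the siblings and their issue.
That amount (€132,000) is divided into 4 shares of €33,000: Quentin and Elif each take €33,000; Lorcan's €33,000 share passes to Lorcan's issue; Saskia's €33,000 share passes to Saskia's issue.
Lorcan's share (€33,000) passes entirely to Ursula.
Saskia's share (€33,000) is divided into 2 shares of €16,500: Oren and Aditi each take €16,500.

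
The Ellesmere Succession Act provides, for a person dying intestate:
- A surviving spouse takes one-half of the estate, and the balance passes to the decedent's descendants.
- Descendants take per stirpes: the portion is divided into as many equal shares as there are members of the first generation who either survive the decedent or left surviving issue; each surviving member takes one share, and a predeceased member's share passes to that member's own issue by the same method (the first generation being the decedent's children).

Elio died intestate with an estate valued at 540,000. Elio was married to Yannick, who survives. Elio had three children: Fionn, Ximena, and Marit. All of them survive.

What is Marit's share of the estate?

Yannick takes one-half of 540,000 = 270,000. The remaining 270,000 passes to the descendants.
The descendants' portion (270,000) is divided into 3 shares of 90,000: Fionn, Ximena, and Marit each take 90,000.

Marit receives 90,000.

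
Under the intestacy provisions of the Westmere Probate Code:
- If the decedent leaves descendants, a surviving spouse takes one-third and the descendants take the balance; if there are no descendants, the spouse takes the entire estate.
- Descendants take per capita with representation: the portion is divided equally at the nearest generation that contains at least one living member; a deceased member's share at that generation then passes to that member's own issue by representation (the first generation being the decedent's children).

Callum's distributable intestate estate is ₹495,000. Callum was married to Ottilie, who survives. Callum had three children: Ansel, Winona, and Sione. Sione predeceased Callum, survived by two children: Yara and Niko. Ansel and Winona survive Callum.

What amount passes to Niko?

Niko receives ₹55,000.

Ottilie takes one-third of ₹495,000 = ₹165,000. The remaining ₹330,000 passes to the descendants.
The descendants' portion (₹330,000) is divided into 3 shares of ₹110,000: Ansel and Winona each take ₹110,000; Sione's ₹110,000 share passes to Sione's issue.
Sione's share (₹110,000) is divided into 2 shares of ₹55,000: Yara and Niko each take ₹55,000.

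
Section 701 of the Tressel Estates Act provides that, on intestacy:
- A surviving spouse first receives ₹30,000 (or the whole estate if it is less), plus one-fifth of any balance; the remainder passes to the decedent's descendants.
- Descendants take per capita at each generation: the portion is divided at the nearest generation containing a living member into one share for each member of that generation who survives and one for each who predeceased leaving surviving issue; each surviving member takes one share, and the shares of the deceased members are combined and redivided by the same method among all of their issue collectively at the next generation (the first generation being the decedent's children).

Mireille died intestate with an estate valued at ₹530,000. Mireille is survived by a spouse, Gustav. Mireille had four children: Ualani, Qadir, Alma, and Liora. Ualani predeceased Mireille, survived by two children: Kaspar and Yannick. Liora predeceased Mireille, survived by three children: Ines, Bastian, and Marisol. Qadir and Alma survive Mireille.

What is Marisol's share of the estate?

Gustav first takes ₹30,000, leaving a balance of ₹500,000. Gustav then takes one-fifth of the balance (₹100,000), for a total of ₹130,000. The remaining ₹400,000 passes to the descendants.
The descendants' portion (₹400,000) is divided at the children's generation into 4 shares of ₹100,000. Qadir and Alma each take ₹100,000. The 2 shares of the deceased (Ualani and Liora) are combined into a pool of ₹200,000.
That pool (₹200,000) is divided at the grandchildren's generation equally among Kaspar, Yannick, Ines, Bastian, and Marisol: ₹40,000 each.

Marisol receives ₹40,000.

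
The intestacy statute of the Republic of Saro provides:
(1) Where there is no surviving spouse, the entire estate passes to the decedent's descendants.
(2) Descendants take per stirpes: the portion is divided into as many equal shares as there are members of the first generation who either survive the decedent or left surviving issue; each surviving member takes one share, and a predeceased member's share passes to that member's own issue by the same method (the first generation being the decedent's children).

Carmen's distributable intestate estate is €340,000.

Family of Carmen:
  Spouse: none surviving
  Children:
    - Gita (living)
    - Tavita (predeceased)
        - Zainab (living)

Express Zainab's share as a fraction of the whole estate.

The entire €340,000 passes to the descendants.
That amount (€340,000) is divided into 2 shares of €170,000: Gita takes €170,000; Tavita's €170,000 share passes to Tavita's issue.
Tavita's share (€170,000) passes entirely to Zainab.

Zainab receives 1/2 of the estate.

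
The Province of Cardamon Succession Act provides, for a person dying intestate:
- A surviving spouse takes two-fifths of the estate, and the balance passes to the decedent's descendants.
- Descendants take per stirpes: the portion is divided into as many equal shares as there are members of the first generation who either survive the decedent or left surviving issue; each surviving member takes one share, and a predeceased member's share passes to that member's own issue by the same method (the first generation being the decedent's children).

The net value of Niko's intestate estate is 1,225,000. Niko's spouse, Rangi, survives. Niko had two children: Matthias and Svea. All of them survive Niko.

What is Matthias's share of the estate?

Rangi takes two-fifths of 1,225,000 = 490,000. The remaining 735,000 passes to the descendants.
The descendants' portion (735,000) is divided into 2 shares of 367,500: Matthias and Svea each take 367,500.

Matthias receives 367,500.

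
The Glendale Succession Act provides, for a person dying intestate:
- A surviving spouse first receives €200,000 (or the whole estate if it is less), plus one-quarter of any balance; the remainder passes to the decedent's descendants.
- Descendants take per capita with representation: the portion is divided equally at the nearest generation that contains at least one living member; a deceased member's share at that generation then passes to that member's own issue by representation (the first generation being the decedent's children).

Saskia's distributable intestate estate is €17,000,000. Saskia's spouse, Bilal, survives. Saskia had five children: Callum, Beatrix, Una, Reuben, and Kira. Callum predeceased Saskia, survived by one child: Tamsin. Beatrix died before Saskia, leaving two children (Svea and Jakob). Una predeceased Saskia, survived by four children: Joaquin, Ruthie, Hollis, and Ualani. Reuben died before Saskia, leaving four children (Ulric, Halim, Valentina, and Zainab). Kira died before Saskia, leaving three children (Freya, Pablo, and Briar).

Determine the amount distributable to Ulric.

Ulric receives €900,000.

Bilal first takes €200,000, leaving a balance of €16,800,000. Bilal then takes one-quarter of the balance (€4,200,000), for a total of €4,400,000. The remaining €12,600,000 passes to the descendants.
No child survives, so the initial division is made at the grandchildren's generation.
The descendants' portion (€12,600,000) is divided into 14 shares of €900,000: Tamsin, Svea, Jakob, Joaquin, Ruthie, Hollis, Ualani, Ulric, Halim, Valentina, Zainab, Freya, Pablo, and Briar each take €900,000.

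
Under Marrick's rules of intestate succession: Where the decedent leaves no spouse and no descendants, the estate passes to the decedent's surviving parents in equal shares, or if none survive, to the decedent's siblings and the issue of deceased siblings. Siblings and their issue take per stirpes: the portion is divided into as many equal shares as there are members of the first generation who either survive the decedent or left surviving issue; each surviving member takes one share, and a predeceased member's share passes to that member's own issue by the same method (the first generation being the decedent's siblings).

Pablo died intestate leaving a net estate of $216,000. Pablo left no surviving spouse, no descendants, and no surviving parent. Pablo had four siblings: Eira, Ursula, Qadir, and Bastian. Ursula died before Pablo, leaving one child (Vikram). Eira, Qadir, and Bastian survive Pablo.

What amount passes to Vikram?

The entire $216,000 passes to the siblings and their issue.
That amount ($216,000) is divided into 4 shares of $54,000: Eira, Qadir, and Bastian each take $54,000; Ursula's $54,000 share passes to Ursula's issue.
Ursula's share ($54,000) passes entirely to Vikram.

Vikram receives $54,000.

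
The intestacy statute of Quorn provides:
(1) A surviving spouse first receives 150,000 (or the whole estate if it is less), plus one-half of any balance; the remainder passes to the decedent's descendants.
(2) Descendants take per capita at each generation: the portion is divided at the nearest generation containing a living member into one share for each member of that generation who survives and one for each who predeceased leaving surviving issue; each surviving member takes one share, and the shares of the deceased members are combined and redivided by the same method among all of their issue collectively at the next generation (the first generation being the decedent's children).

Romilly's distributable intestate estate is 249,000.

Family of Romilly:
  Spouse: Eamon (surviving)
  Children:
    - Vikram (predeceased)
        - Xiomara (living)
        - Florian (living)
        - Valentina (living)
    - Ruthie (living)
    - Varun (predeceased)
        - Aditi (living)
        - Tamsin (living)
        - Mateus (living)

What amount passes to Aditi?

Eamon first takes 150,000, leaving a balance of 99,000. Eamon then takes one-half of the balance (49,500), for a total of 199,500. The remaining 49,500 passes to the descendants.
The descendants' portion (49,500) is divided at the children's generation into 3 shares of 16,500. Ruthie takes 16,500. The 2 shares of the deceased (Vikram and Varun) are combined into a pool of 33,000.
That pool (33,000) is divided at the grandchildren's generation equally among Xiomara, Florian, Valentina, Aditi, Tamsin, and Mateus: 5,500 each.

Aditi receives 5,500.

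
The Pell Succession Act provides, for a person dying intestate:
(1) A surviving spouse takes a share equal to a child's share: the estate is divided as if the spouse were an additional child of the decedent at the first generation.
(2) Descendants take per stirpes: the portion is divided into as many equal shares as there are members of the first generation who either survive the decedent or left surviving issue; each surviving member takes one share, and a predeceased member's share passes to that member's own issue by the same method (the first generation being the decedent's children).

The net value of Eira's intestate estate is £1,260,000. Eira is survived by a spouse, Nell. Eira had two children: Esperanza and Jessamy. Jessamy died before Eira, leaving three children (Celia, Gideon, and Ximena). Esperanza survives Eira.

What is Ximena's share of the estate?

Ximena receives £140,000.

The spouse counts as an additional share at the children's level, so there are 3 primary shares of £420,000. Nell takes one such share (£420,000).
The children's combined portion (£840,000) is divided into 2 shares of £420,000: Esperanza takes £420,000; Jessamy's £420,000 share passes to Jessamy's issue.
Jessamy's share (£420,000) is divided into 3 shares of £140,000: Celia, Gideon, and Ximena each take £140,000.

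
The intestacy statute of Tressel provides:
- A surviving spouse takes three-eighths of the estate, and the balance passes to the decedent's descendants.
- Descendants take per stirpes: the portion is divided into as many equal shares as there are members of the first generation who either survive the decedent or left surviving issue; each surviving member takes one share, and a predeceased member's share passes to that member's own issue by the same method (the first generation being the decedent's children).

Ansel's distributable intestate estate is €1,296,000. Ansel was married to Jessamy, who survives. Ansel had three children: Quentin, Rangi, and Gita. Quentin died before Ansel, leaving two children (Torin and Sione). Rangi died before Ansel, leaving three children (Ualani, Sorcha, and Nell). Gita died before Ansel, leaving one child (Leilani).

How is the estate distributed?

Jessamy takes three-eighths of €1,296,000 = €486,000. The remaining €810,000 passes to the descendants.
The descendants' portion (€810,000) is divided into 3 shares of €270,000: Quentin's €270,000 share passes to Quentin's issue; Rangi's €270,000 share passes to Rangi's issue; Gita's €270,000 share passes to Gita's issue.
Quentin's share (€270,000) is divided into 2 shares of €135,000: Torin and Sione each take €135,000.
Rangi's share (€270,000) is divided into 3 shares of €90,000: Ualani, Sorcha, and Nell each take €90,000.
Gita's share (€270,000) passes entirely to Leilani.

Jessamy: €486,000; Torin: €135,000; Sione: €135,000; Ualani: €90,000; Sorcha: €90,000; Nell: €90,000; Leilani: €270,000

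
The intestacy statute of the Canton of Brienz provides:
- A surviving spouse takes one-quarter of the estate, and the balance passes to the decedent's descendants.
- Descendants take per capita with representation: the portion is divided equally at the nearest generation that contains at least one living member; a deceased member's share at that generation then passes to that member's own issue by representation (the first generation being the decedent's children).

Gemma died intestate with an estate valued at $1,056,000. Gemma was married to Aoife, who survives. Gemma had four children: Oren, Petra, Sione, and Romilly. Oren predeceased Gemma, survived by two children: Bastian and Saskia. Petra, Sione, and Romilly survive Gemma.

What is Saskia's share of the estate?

Saskia receives $99,000.

Aoife takes one-quarter of $1,056,000 = $264,000. The remaining $792,000 passes to the descendants.
The descendants' portion ($792,000) is divided into 4 shares of $198,000: Petra, Sione, and Romilly each take $198,000; Oren's $198,000 share passes to Oren's issue.
Oren's share ($198,000) is divided into 2 shares of $99,000: Bastian and Saskia each take $99,000.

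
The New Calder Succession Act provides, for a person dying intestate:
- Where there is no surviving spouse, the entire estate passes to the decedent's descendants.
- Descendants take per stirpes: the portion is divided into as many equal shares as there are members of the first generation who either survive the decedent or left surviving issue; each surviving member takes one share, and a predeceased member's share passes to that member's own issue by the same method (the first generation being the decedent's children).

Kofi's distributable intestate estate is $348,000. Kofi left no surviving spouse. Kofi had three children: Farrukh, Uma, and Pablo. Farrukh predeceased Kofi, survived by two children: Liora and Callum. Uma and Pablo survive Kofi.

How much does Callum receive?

The entire $348,000 passes to the descendants.
That amount ($348,000) is divided into 3 shares of $116,000: Uma and Pablo each take $116,000; Farrukh's $116,000 share passes to Farrukh's issue.
Farrukh's share ($116,000) is divided into 2 shares of $58,000: Liora and Callum each take $58,000.

Callum receives $58,000.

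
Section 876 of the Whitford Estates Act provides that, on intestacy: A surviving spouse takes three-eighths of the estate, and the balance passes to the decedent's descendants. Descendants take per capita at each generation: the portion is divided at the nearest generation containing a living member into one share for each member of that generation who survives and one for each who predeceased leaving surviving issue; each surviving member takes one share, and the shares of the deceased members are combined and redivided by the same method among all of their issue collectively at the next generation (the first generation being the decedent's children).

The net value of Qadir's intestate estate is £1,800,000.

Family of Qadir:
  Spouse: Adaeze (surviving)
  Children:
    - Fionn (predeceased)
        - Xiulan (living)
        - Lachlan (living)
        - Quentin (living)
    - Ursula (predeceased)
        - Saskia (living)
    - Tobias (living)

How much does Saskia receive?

Adaeze takes three-eighths of £1,800,000 = £675,000. The remaining £1,125,000 passes to the descendants.
The descendants' portion (£1,125,000) is divided at the children's generation into 3 shares of £375,000. Tobias takes £375,000. The 2 shares of the deceased (Fionn and Ursula) are combined into a pool of £750,000.
That pool (£750,000) is divided at the grandchildren's generation equally among Xiulan, Lachlan, Quentin, and Saskia: £187,500 each.

Saskia receives £187,500.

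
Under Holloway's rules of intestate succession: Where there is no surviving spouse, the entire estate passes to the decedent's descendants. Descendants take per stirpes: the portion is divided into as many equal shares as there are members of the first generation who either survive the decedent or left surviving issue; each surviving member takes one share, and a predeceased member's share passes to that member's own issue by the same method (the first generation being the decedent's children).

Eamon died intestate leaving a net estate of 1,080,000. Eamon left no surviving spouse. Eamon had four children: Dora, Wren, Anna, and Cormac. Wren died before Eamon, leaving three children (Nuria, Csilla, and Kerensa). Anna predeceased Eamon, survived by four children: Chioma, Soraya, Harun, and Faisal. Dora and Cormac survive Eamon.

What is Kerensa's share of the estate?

Kerensa receives 90,000.

The entire 1,080,000 passes to the descendants.
That amount (1,080,000) is divided into 4 shares of 270,000: Dora and Cormac each take 270,000; Wren's 270,000 share passes to Wren's issue; Anna's 270,000 share passes to Anna's issue.
Wren's share (270,000) is divided into 3 shares of 90,000: Nuria, Csilla, and Kerensa each take 90,000.
Anna's share (270,000) is divided into 4 shares of 67,500: Chioma, Soraya, Harun, and Faisal each take 67,500.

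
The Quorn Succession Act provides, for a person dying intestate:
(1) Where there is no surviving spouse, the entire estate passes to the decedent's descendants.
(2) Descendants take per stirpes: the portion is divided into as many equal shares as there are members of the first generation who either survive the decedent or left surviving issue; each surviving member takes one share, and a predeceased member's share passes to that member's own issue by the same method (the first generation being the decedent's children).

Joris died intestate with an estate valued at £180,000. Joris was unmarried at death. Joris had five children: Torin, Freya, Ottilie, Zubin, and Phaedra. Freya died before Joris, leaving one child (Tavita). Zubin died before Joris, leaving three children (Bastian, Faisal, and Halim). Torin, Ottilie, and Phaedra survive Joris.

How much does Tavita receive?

The entire £180,000 passes to the descendants.
That amount (£180,000) is divided into 5 shares of £36,000: Torin, Ottilie, and Phaedra each take £36,000; Freya's £36,000 share passes to Freya's issue; Zubin's £36,000 share passes to Zubin's issue.
Freya's share (£36,000) passes entirely to Tavita.
Zubin's share (£36,000) is divided into 3 shares of £12,000: Bastian, Faisal, and Halim each take £12,000.

Tavita receives £36,000.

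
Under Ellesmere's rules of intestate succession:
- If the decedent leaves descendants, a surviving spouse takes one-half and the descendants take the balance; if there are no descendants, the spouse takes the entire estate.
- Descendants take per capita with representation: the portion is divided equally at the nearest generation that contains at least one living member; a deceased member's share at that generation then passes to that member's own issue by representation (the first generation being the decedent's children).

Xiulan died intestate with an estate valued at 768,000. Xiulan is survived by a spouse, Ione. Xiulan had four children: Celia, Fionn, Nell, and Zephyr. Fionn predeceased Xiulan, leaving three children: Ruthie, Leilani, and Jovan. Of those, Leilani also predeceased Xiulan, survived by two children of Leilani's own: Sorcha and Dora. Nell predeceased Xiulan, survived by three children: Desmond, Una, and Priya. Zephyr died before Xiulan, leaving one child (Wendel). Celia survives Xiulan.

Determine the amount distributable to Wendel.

Wendel receives 96,000.

Ione takes one-half of 768,000 = 384,000. The remaining 384,000 passes to the descendants.
The descendants' portion (384,000) is divided into 4 shares of 96,000: Celia takes 96,000; Fionn's 96,000 share passes to Fionn's issue; Nell's 96,000 share passes to Nell's issue; Zephyr's 96,000 share passes to Zephyr's issue.
Fionn's share (96,000) is divided into 3 shares of 32,000: Ruthie and Jovan each take 32,000; Leilani's 32,000 share passes to Leilani's issue.
Leilani's share (32,000) is divided into 2 shares of 16,000: Sorcha and Dora each take 16,000.
Nell's share (96,000) is divided into 3 shares of 32,000: Desmond, Una, and Priya each take 32,000.
Zephyr's share (96,000) passes entirely to Wendel.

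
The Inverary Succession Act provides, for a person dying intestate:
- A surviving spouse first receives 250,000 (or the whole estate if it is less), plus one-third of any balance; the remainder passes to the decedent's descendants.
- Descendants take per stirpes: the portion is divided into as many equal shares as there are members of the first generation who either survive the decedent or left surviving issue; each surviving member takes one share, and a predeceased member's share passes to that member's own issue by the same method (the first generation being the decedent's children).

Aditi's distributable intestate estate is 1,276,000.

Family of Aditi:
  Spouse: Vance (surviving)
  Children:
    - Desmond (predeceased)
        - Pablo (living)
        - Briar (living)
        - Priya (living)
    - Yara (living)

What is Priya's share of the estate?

Priya receives 114,000.

Vance first takes 250,000, leaving a balance of 1,026,000. Vance then takes one-third of the balance (342,000), for a total of 592,000. The remaining 684,000 passes to the descendants.
The descendants' portion (684,000) is divided into 2 shares of 342,000: Yara takes 342,000; Desmond's 342,000 share passes to Desmond's issue.
Desmond's share (342,000) is divided into 3 shares of 114,000: Pablo, Briar, and Priya each take 114,000.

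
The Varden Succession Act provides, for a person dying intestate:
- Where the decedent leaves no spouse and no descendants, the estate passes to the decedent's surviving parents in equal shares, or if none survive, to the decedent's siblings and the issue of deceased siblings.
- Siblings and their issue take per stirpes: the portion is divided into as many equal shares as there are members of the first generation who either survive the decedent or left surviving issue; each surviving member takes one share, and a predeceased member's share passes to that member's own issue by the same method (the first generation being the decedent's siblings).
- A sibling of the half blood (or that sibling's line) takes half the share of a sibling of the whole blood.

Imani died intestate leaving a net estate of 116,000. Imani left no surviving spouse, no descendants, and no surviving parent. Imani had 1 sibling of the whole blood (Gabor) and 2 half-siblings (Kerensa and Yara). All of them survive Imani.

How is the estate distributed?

Gabor: 58,000; Kerensa: 29,000; Yara: 29,000

The entire 116,000 passes to the siblings and their issue.
Counting each half-blood sibling's line as half a unit, there are 2 units in 116,000, so one unit is 58,000. Whole-blood lines (Gabor) take 58,000 each; half-blood lines (Kerensa and Yara) take 29,000 each.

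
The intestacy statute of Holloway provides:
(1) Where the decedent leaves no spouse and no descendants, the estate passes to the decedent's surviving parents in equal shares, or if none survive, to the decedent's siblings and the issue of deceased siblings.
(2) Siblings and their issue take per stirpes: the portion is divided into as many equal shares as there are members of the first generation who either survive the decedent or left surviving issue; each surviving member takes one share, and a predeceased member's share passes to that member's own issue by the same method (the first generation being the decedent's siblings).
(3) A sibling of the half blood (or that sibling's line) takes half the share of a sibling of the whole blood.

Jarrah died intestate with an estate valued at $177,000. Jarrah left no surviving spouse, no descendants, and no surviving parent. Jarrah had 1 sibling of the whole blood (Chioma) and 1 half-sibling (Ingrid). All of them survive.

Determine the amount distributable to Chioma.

The entire $177,000 passes to the siblings and their issue.
Counting each half-blood sibling's line as half a unit, there are 3/2 units in $177,000, so one unit is $118,000. Whole-blood lines (Chioma) take $118,000 each; half-blood lines (Ingrid) take $59,000 each.

Chioma receives $118,000.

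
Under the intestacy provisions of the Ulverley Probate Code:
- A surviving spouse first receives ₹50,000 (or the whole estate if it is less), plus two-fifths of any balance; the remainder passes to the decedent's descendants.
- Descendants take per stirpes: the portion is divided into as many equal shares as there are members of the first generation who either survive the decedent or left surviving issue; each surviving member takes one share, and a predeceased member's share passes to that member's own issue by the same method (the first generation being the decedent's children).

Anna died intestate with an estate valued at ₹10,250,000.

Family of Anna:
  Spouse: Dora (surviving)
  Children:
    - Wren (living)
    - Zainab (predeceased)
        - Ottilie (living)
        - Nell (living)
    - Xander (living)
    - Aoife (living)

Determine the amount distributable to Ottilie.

Ottilie receives ₹765,000.

Dora first takes ₹50,000, leaving a balance of ₹10,200,000. Dora then takes two-fifths of the balance (₹4,080,000), for a total of ₹4,130,000. The remaining ₹6,120,000 passes to the descendants.
The descendants' portion (₹6,120,000) is divided into 4 shares of ₹1,530,000: Wren, Xander, and Aoife each take ₹1,530,000; Zainab's ₹1,530,000 share passes to Zainab's issue.
Zainab's share (₹1,530,000) is divided into 2 shares of ₹765,000: Ottilie and Nell each take ₹765,000.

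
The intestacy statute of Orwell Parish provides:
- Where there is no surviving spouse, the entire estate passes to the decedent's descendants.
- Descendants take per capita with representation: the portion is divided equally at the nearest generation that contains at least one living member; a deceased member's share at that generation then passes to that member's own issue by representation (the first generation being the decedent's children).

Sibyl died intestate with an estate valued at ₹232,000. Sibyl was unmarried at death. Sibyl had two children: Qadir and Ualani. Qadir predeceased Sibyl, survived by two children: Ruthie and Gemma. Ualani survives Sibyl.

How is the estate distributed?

Ruthie: ₹58,000; Gemma: ₹58,000; Ualani: ₹116,000

The entire ₹232,000 passes to the descendants.
That amount (₹232,000) is divided into 2 shares of ₹116,000: Ualani takes ₹116,000; Qadir's ₹116,000 share passes to Qadir's issue.
Qadir's share (₹116,000) is divided into 2 shares of ₹58,000: Ruthie and Gemma each take ₹58,000.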